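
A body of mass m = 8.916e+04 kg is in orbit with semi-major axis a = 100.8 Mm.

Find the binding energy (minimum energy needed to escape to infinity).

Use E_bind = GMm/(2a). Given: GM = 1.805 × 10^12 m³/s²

Convert to SI: a = 100.8 Mm = 1.008e+08 m.
Total orbital energy is E = −GMm/(2a); binding energy is E_bind = −E = GMm/(2a).
E_bind = 1.805e+12 · 8.916e+04 / (2 · 1.008e+08) J ≈ 7.983e+08 J = 798.3 MJ.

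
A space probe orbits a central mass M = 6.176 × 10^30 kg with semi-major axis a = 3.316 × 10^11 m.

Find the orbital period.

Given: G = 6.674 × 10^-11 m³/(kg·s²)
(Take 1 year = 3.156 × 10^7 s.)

GM = G · M = 6.674e-11 · 6.176e+30 = 4.12186e+20 m³/s².
Kepler's third law: T = 2π √(a³ / GM).
Substituting a = 3.316e+11 m and GM = 4.12186e+20 m³/s²:
T = 2π √((3.316e+11)³ / 4.12186e+20) s
T ≈ 5.91e+07 s = 1.872 years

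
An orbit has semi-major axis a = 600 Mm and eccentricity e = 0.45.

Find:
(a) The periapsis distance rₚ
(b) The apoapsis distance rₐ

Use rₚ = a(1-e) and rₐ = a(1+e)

Convert to SI: a = 600 Mm = 6e+08 m.
(a) rₚ = a(1 − e) = 6e+08 · (1 − 0.45) = 6e+08 · 0.55 ≈ 3.3e+08 m = 330 Mm.
(b) rₐ = a(1 + e) = 6e+08 · (1 + 0.45) = 6e+08 · 1.45 ≈ 8.7e+08 m = 870 Mm.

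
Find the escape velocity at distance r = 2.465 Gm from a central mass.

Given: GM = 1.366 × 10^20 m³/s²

Convert to SI: r = 2.465 Gm = 2.465e+09 m.
Escape velocity comes from setting total energy to zero: ½v² − GM/r = 0 ⇒ v_esc = √(2GM / r).
v_esc = √(2 · 1.366e+20 / 2.465e+09) m/s ≈ 3.329e+05 m/s = 332.9 km/s.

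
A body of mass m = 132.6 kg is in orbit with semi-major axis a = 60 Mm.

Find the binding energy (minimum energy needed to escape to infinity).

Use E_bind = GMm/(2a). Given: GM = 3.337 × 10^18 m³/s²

Convert to SI: a = 60 Mm = 6e+07 m.
Total orbital energy is E = −GMm/(2a); binding energy is E_bind = −E = GMm/(2a).
E_bind = 3.337e+18 · 132.6 / (2 · 6e+07) J ≈ 3.687e+12 J = 3.687 TJ.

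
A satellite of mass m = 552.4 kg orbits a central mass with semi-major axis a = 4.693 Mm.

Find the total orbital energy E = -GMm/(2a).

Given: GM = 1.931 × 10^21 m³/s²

Convert to SI: a = 4.693 Mm = 4.693e+06 m.
E = −GMm / (2a).
E = −1.931e+21 · 552.4 / (2 · 4.693e+06) J ≈ -1.136e+17 J = -113.6 PJ.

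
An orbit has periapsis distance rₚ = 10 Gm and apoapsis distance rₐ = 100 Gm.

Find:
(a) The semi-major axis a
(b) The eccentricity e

Convert to SI: rₚ = 10 Gm = 1e+10 m; rₐ = 100 Gm = 1e+11 m.
(a) a = (rₚ + rₐ) / 2 = (1e+10 + 1e+11) / 2 ≈ 5.5e+10 m = 55 Gm.
(b) e = (rₐ − rₚ) / (rₐ + rₚ) = (1e+11 − 1e+10) / (1e+11 + 1e+10) ≈ 0.8182.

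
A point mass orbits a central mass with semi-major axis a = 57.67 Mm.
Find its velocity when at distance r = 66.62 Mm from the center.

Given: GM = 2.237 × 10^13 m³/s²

Convert to SI: a = 57.67 Mm = 5.767e+07 m; r = 66.62 Mm = 6.662e+07 m.
Vis-viva: v = √(GM · (2/r − 1/a)).
2/r − 1/a = 2/6.662e+07 − 1/5.767e+07 = 1.2681e-08 m⁻¹.
v = √(2.237e+13 · 1.2681e-08) m/s ≈ 532.6 m/s = 532.6 m/s.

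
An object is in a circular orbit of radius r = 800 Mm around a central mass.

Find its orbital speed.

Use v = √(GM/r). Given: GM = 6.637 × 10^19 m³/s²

Convert to SI: r = 800 Mm = 8e+08 m.
For a circular orbit, gravity supplies the centripetal force, so v = √(GM / r).
v = √(6.637e+19 / 8e+08) m/s ≈ 2.88e+05 m/s = 288 km/s.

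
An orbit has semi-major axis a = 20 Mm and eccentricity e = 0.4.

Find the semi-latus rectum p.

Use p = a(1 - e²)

Convert to SI: a = 20 Mm = 2e+07 m.
p = a (1 − e²).
p = 2e+07 · (1 − (0.4)²) = 2e+07 · 0.84 ≈ 1.68e+07 m = 16.8 Mm.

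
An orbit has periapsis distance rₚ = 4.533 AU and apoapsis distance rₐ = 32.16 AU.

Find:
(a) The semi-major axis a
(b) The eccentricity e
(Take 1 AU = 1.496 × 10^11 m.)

Convert to SI: rₚ = 4.533 AU = 6.78137e+11 m; rₐ = 32.16 AU = 4.81114e+12 m.
(a) a = (rₚ + rₐ) / 2 = (6.78137e+11 + 4.81114e+12) / 2 ≈ 2.745e+12 m = 18.35 AU.
(b) e = (rₐ − rₚ) / (rₐ + rₚ) = (4.81114e+12 − 6.78137e+11) / (4.81114e+12 + 6.78137e+11) ≈ 0.7529.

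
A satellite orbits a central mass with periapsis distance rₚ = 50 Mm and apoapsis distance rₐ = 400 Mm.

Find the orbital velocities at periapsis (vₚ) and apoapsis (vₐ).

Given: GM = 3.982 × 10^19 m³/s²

Convert to SI: rₚ = 50 Mm = 5e+07 m; rₐ = 400 Mm = 4e+08 m.
Use the vis-viva equation v² = GM(2/r − 1/a) with a = (rₚ + rₐ)/2 = (5e+07 + 4e+08)/2 = 2.25e+08 m.
vₚ = √(GM · (2/rₚ − 1/a)) = √(3.982e+19 · (2/5e+07 − 1/2.25e+08)) m/s ≈ 1.19e+06 m/s = 1190 km/s.
vₐ = √(GM · (2/rₐ − 1/a)) = √(3.982e+19 · (2/4e+08 − 1/2.25e+08)) m/s ≈ 1.487e+05 m/s = 148.7 km/s.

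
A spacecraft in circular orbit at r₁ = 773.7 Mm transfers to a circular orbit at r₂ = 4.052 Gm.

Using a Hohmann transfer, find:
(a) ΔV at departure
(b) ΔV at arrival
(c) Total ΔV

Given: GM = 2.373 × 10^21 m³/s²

Convert to SI: r₁ = 773.7 Mm = 7.737e+08 m; r₂ = 4.052 Gm = 4.052e+09 m.
Transfer semi-major axis: a_t = (r₁ + r₂)/2 = (7.737e+08 + 4.052e+09)/2 = 2.41285e+09 m.
Circular speeds: v₁ = √(GM/r₁) = 1.75131e+06 m/s, v₂ = √(GM/r₂) = 765269 m/s.
Transfer speeds (vis-viva v² = GM(2/r − 1/a_t)): v₁ᵗ = 2.26951e+06 m/s, v₂ᵗ = 433346 m/s.
(a) ΔV₁ = |v₁ᵗ − v₁| ≈ 5.182e+05 m/s = 518.2 km/s.
(b) ΔV₂ = |v₂ − v₂ᵗ| ≈ 3.319e+05 m/s = 331.9 km/s.
(c) ΔV_total = ΔV₁ + ΔV₂ ≈ 8.501e+05 m/s = 850.1 km/s.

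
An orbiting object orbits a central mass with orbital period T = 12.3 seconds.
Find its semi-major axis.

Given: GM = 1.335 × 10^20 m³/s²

Invert Kepler's third law: a = (GM · T² / (4π²))^(1/3).
Substituting T = 12.3 s and GM = 1.335e+20 m³/s²:
a = (1.335e+20 · (12.3)² / (4π²))^(1/3) m
a ≈ 7.998e+06 m = 7.998 Mm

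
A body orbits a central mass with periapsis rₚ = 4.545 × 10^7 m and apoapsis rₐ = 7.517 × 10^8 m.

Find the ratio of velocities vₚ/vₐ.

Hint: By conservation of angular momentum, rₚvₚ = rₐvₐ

Conservation of angular momentum gives rₚvₚ = rₐvₐ, so vₚ/vₐ = rₐ/rₚ.
vₚ/vₐ = 7.517e+08 / 4.545e+07 ≈ 16.54.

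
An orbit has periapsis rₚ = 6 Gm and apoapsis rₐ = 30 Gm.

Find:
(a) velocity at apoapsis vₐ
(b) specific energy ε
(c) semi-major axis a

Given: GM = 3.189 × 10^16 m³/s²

Convert to SI: rₚ = 6 Gm = 6e+09 m; rₐ = 30 Gm = 3e+10 m.
(a) With a = (rₚ + rₐ)/2 = 1.8e+10 m, vₐ = √(GM (2/rₐ − 1/a)) = √(3.189e+16 · (2/3e+10 − 1/1.8e+10)) m/s ≈ 595.3 m/s
(b) With a = (rₚ + rₐ)/2 = 1.8e+10 m, ε = −GM/(2a) = −3.189e+16/(2 · 1.8e+10) J/kg ≈ -8.858e+05 J/kg
(c) a = (rₚ + rₐ)/2 = (6e+09 + 3e+10)/2 ≈ 1.8e+10 m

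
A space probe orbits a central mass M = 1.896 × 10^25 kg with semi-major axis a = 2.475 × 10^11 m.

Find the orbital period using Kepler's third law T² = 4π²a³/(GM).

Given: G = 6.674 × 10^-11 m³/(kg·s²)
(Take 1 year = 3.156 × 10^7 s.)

GM = G · M = 6.674e-11 · 1.896e+25 = 1.26539e+15 m³/s².
Kepler's third law: T = 2π √(a³ / GM).
Substituting a = 2.475e+11 m and GM = 1.26539e+15 m³/s²:
T = 2π √((2.475e+11)³ / 1.26539e+15) s
T ≈ 2.175e+10 s = 689.1 years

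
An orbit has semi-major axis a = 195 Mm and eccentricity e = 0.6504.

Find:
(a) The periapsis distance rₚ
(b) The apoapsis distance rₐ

Convert to SI: a = 195 Mm = 1.95e+08 m.
(a) rₚ = a(1 − e) = 1.95e+08 · (1 − 0.6504) = 1.95e+08 · 0.3496 ≈ 6.817e+07 m = 68.17 Mm.
(b) rₐ = a(1 + e) = 1.95e+08 · (1 + 0.6504) = 1.95e+08 · 1.6504 ≈ 3.218e+08 m = 321.8 Mm.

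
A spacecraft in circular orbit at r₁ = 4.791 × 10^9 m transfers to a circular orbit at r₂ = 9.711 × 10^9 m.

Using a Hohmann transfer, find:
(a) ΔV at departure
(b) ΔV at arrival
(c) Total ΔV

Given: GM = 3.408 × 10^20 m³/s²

Transfer semi-major axis: a_t = (r₁ + r₂)/2 = (4.791e+09 + 9.711e+09)/2 = 7.251e+09 m.
Circular speeds: v₁ = √(GM/r₁) = 266708 m/s, v₂ = √(GM/r₂) = 187335 m/s.
Transfer speeds (vis-viva v² = GM(2/r − 1/a_t)): v₁ᵗ = 308652 m/s, v₂ᵗ = 152276 m/s.
(a) ΔV₁ = |v₁ᵗ − v₁| ≈ 4.194e+04 m/s = 41.94 km/s.
(b) ΔV₂ = |v₂ − v₂ᵗ| ≈ 3.506e+04 m/s = 35.06 km/s.
(c) ΔV_total = ΔV₁ + ΔV₂ ≈ 7.7e+04 m/s = 77 km/s.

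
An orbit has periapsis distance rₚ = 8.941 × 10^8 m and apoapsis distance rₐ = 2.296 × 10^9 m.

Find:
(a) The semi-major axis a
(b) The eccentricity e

(a) a = (rₚ + rₐ) / 2 = (8.941e+08 + 2.296e+09) / 2 ≈ 1.595e+09 m = 1.595 × 10^9 m.
(b) e = (rₐ − rₚ) / (rₐ + rₚ) = (2.296e+09 − 8.941e+08) / (2.296e+09 + 8.941e+08) ≈ 0.4395.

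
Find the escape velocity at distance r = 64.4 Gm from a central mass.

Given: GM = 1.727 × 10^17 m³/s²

Convert to SI: r = 64.4 Gm = 6.44e+10 m.
Escape velocity comes from setting total energy to zero: ½v² − GM/r = 0 ⇒ v_esc = √(2GM / r).
v_esc = √(2 · 1.727e+17 / 6.44e+10) m/s ≈ 2316 m/s = 2.316 km/s.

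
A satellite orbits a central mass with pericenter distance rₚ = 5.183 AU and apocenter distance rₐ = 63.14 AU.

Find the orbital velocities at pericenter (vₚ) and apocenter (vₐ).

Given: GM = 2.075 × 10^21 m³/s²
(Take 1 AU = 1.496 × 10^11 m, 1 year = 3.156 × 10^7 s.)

Convert to SI: rₚ = 5.183 AU = 7.75377e+11 m; rₐ = 63.14 AU = 9.44574e+12 m.
Use the vis-viva equation v² = GM(2/r − 1/a) with a = (rₚ + rₐ)/2 = (7.75377e+11 + 9.44574e+12)/2 = 5.11056e+12 m.
vₚ = √(GM · (2/rₚ − 1/a)) = √(2.075e+21 · (2/7.75377e+11 − 1/5.11056e+12)) m/s ≈ 7.033e+04 m/s = 14.84 AU/year.
vₐ = √(GM · (2/rₐ − 1/a)) = √(2.075e+21 · (2/9.44574e+12 − 1/5.11056e+12)) m/s ≈ 5773 m/s = 1.218 AU/year.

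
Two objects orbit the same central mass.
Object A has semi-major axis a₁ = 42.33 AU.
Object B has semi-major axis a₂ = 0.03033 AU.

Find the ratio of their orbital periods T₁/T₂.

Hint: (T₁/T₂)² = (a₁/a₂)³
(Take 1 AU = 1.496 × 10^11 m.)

Convert to SI: a₁ = 42.33 AU = 6.33257e+12 m; a₂ = 0.03033 AU = 4.53737e+09 m.
From Kepler's third law, (T₁/T₂)² = (a₁/a₂)³, so T₁/T₂ = (a₁/a₂)^(3/2).
a₁/a₂ = 6.33257e+12 / 4.53737e+09 = 1395.65.
T₁/T₂ = (1395.65)^(3/2) ≈ 5.214e+04.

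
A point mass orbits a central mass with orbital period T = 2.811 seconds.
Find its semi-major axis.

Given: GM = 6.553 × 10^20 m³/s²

Invert Kepler's third law: a = (GM · T² / (4π²))^(1/3).
Substituting T = 2.811 s and GM = 6.553e+20 m³/s²:
a = (6.553e+20 · (2.811)² / (4π²))^(1/3) m
a ≈ 5.081e+06 m = 5.081 Mm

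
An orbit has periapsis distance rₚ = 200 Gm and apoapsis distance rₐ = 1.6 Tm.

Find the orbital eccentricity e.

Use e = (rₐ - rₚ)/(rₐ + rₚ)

Convert to SI: rₚ = 200 Gm = 2e+11 m; rₐ = 1.6 Tm = 1.6e+12 m.
e = (rₐ − rₚ) / (rₐ + rₚ).
e = (1.6e+12 − 2e+11) / (1.6e+12 + 2e+11) = 1.4e+12 / 1.8e+12 ≈ 0.7778.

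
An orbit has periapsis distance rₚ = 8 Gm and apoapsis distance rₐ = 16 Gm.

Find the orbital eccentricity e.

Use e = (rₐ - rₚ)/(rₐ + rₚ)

Convert to SI: rₚ = 8 Gm = 8e+09 m; rₐ = 16 Gm = 1.6e+10 m.
e = (rₐ − rₚ) / (rₐ + rₚ).
e = (1.6e+10 − 8e+09) / (1.6e+10 + 8e+09) = 8e+09 / 2.4e+10 ≈ 0.3333.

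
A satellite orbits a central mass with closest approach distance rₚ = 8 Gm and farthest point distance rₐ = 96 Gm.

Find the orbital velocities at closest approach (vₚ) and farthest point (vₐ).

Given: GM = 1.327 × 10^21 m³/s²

Convert to SI: rₚ = 8 Gm = 8e+09 m; rₐ = 96 Gm = 9.6e+10 m.
Use the vis-viva equation v² = GM(2/r − 1/a) with a = (rₚ + rₐ)/2 = (8e+09 + 9.6e+10)/2 = 5.2e+10 m.
vₚ = √(GM · (2/rₚ − 1/a)) = √(1.327e+21 · (2/8e+09 − 1/5.2e+10)) m/s ≈ 5.534e+05 m/s = 553.4 km/s.
vₐ = √(GM · (2/rₐ − 1/a)) = √(1.327e+21 · (2/9.6e+10 − 1/5.2e+10)) m/s ≈ 4.612e+04 m/s = 46.12 km/s.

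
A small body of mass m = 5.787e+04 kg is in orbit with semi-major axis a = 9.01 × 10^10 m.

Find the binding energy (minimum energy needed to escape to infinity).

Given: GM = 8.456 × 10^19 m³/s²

Total orbital energy is E = −GMm/(2a); binding energy is E_bind = −E = GMm/(2a).
E_bind = 8.456e+19 · 5.787e+04 / (2 · 9.01e+10) J ≈ 2.716e+13 J = 27.16 TJ.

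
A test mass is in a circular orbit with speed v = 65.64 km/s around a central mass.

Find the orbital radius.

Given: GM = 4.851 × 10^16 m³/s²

Convert to SI: v = 65.64 km/s = 65640 m/s.
For a circular orbit, v² = GM / r, so r = GM / v².
r = 4.851e+16 / (65640)² m ≈ 1.126e+07 m = 11.26 Mm.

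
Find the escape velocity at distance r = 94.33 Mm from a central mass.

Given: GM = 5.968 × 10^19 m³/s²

Convert to SI: r = 94.33 Mm = 9.433e+07 m.
Escape velocity comes from setting total energy to zero: ½v² − GM/r = 0 ⇒ v_esc = √(2GM / r).
v_esc = √(2 · 5.968e+19 / 9.433e+07) m/s ≈ 1.125e+06 m/s = 1125 km/s.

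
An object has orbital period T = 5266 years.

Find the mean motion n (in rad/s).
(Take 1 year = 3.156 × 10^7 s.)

Convert to SI: T = 5266 years = 1.66195e+11 s.
n = 2π / T.
n = 2π / 1.66195e+11 s ≈ 3.781e-11 rad/s.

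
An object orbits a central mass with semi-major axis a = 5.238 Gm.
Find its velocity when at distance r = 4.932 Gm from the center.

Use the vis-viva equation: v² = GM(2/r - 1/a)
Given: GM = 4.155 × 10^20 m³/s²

Convert to SI: a = 5.238 Gm = 5.238e+09 m; r = 4.932 Gm = 4.932e+09 m.
Vis-viva: v = √(GM · (2/r − 1/a)).
2/r − 1/a = 2/4.932e+09 − 1/5.238e+09 = 2.14602e-10 m⁻¹.
v = √(4.155e+20 · 2.14602e-10) m/s ≈ 2.986e+05 m/s = 298.6 km/s.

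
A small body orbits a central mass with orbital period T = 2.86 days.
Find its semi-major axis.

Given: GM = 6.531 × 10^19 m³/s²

Convert to SI: T = 2.86 days = 247104 s.
Invert Kepler's third law: a = (GM · T² / (4π²))^(1/3).
Substituting T = 247104 s and GM = 6.531e+19 m³/s²:
a = (6.531e+19 · (247104)² / (4π²))^(1/3) m
a ≈ 4.657e+09 m = 4.657 Gm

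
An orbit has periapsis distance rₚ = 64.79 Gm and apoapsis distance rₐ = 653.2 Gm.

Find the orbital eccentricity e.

Convert to SI: rₚ = 64.79 Gm = 6.479e+10 m; rₐ = 653.2 Gm = 6.532e+11 m.
e = (rₐ − rₚ) / (rₐ + rₚ).
e = (6.532e+11 − 6.479e+10) / (6.532e+11 + 6.479e+10) = 5.8841e+11 / 7.1799e+11 ≈ 0.8195.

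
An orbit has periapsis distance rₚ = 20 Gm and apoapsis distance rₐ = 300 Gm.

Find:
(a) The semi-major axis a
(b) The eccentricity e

Convert to SI: rₚ = 20 Gm = 2e+10 m; rₐ = 300 Gm = 3e+11 m.
(a) a = (rₚ + rₐ) / 2 = (2e+10 + 3e+11) / 2 ≈ 1.6e+11 m = 160 Gm.
(b) e = (rₐ − rₚ) / (rₐ + rₚ) = (3e+11 − 2e+10) / (3e+11 + 2e+10) ≈ 0.875.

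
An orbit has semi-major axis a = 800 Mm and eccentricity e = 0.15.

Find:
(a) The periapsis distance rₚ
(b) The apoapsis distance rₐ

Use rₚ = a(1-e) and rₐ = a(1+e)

Convert to SI: a = 800 Mm = 8e+08 m.
(a) rₚ = a(1 − e) = 8e+08 · (1 − 0.15) = 8e+08 · 0.85 ≈ 6.8e+08 m = 680 Mm.
(b) rₐ = a(1 + e) = 8e+08 · (1 + 0.15) = 8e+08 · 1.15 ≈ 9.2e+08 m = 920 Mm.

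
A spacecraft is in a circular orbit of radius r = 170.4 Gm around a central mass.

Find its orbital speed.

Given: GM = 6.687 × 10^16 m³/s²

Convert to SI: r = 170.4 Gm = 1.704e+11 m.
For a circular orbit, gravity supplies the centripetal force, so v = √(GM / r).
v = √(6.687e+16 / 1.704e+11) m/s ≈ 626.4 m/s = 626.4 m/s.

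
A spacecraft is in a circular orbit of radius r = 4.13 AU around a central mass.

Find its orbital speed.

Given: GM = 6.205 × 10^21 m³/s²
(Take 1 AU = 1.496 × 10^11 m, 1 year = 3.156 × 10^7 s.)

Convert to SI: r = 4.13 AU = 6.17848e+11 m.
For a circular orbit, gravity supplies the centripetal force, so v = √(GM / r).
v = √(6.205e+21 / 6.17848e+11) m/s ≈ 1.002e+05 m/s = 21.14 AU/year.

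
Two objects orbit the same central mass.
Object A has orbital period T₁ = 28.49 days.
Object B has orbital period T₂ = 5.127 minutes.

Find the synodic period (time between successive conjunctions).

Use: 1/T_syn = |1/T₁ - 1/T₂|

Convert to SI: T₁ = 28.49 days = 2.46154e+06 s; T₂ = 5.127 minutes = 307.62 s.
T_syn = |T₁ · T₂ / (T₁ − T₂)|.
T_syn = |2.46154e+06 · 307.62 / (2.46154e+06 − 307.62)| s ≈ 307.7 s = 5.128 minutes.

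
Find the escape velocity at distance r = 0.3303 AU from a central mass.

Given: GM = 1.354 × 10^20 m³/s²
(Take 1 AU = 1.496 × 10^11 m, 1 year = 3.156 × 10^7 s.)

Convert to SI: r = 0.3303 AU = 4.94129e+10 m.
Escape velocity comes from setting total energy to zero: ½v² − GM/r = 0 ⇒ v_esc = √(2GM / r).
v_esc = √(2 · 1.354e+20 / 4.94129e+10) m/s ≈ 7.403e+04 m/s = 15.62 AU/year.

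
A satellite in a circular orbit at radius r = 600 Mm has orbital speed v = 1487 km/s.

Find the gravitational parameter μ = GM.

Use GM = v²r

Convert to SI: r = 600 Mm = 6e+08 m; v = 1487 km/s = 1.487e+06 m/s.
For a circular orbit v² = GM/r, so GM = v² · r.
GM = (1.487e+06)² · 6e+08 m³/s² ≈ 1.327e+21 m³/s² = 1.327 × 10^21 m³/s².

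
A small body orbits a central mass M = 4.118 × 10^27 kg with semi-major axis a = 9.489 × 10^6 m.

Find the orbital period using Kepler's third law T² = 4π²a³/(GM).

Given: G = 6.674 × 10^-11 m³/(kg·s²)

GM = G · M = 6.674e-11 · 4.118e+27 = 2.74835e+17 m³/s².
Kepler's third law: T = 2π √(a³ / GM).
Substituting a = 9.489e+06 m and GM = 2.74835e+17 m³/s²:
T = 2π √((9.489e+06)³ / 2.74835e+17) s
T ≈ 350.3 s = 5.839 minutes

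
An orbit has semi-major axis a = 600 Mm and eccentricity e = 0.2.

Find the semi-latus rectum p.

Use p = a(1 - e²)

Convert to SI: a = 600 Mm = 6e+08 m.
p = a (1 − e²).
p = 6e+08 · (1 − (0.2)²) = 6e+08 · 0.96 ≈ 5.76e+08 m = 576 Mm.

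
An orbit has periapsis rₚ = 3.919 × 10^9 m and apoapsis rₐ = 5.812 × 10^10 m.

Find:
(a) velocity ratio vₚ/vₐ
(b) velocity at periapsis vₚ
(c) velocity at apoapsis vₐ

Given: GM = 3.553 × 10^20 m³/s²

(a) Conservation of angular momentum (rₚvₚ = rₐvₐ) gives vₚ/vₐ = rₐ/rₚ = 5.812e+10/3.919e+09 ≈ 14.83
(b) With a = (rₚ + rₐ)/2 = 3.10195e+10 m, vₚ = √(GM (2/rₚ − 1/a)) = √(3.553e+20 · (2/3.919e+09 − 1/3.10195e+10)) m/s ≈ 4.122e+05 m/s
(c) With a = (rₚ + rₐ)/2 = 3.10195e+10 m, vₐ = √(GM (2/rₐ − 1/a)) = √(3.553e+20 · (2/5.812e+10 − 1/3.10195e+10)) m/s ≈ 2.779e+04 m/s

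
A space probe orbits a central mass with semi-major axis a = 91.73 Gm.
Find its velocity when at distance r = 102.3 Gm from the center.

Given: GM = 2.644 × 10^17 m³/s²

Convert to SI: a = 91.73 Gm = 9.173e+10 m; r = 102.3 Gm = 1.023e+11 m.
Vis-viva: v = √(GM · (2/r − 1/a)).
2/r − 1/a = 2/1.023e+11 − 1/9.173e+10 = 8.64878e-12 m⁻¹.
v = √(2.644e+17 · 8.64878e-12) m/s ≈ 1512 m/s = 1.512 km/s.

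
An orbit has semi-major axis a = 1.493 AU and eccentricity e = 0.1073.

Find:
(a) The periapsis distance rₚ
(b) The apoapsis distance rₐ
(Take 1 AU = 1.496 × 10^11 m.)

Convert to SI: a = 1.493 AU = 2.23353e+11 m.
(a) rₚ = a(1 − e) = 2.23353e+11 · (1 − 0.1073) = 2.23353e+11 · 0.8927 ≈ 1.994e+11 m = 1.333 AU.
(b) rₐ = a(1 + e) = 2.23353e+11 · (1 + 0.1073) = 2.23353e+11 · 1.1073 ≈ 2.473e+11 m = 1.653 AU.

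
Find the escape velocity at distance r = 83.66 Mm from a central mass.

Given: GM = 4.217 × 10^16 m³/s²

Convert to SI: r = 83.66 Mm = 8.366e+07 m.
Escape velocity comes from setting total energy to zero: ½v² − GM/r = 0 ⇒ v_esc = √(2GM / r).
v_esc = √(2 · 4.217e+16 / 8.366e+07) m/s ≈ 3.175e+04 m/s = 31.75 km/s.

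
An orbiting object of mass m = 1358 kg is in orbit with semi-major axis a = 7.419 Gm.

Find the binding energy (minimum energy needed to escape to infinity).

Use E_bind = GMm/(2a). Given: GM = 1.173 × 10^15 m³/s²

Convert to SI: a = 7.419 Gm = 7.419e+09 m.
Total orbital energy is E = −GMm/(2a); binding energy is E_bind = −E = GMm/(2a).
E_bind = 1.173e+15 · 1358 / (2 · 7.419e+09) J ≈ 1.074e+08 J = 107.4 MJ.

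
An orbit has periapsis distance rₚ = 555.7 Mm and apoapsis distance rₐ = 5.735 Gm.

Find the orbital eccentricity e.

Convert to SI: rₚ = 555.7 Mm = 5.557e+08 m; rₐ = 5.735 Gm = 5.735e+09 m.
e = (rₐ − rₚ) / (rₐ + rₚ).
e = (5.735e+09 − 5.557e+08) / (5.735e+09 + 5.557e+08) = 5.1793e+09 / 6.2907e+09 ≈ 0.8233.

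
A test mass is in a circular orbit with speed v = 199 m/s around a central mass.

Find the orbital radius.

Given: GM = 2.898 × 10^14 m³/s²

For a circular orbit, v² = GM / r, so r = GM / v².
r = 2.898e+14 / (199)² m ≈ 7.318e+09 m = 7.318 Gm.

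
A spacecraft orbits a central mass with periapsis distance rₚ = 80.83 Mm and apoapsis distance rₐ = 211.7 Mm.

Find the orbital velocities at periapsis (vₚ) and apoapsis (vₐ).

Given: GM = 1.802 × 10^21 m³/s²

Convert to SI: rₚ = 80.83 Mm = 8.083e+07 m; rₐ = 211.7 Mm = 2.117e+08 m.
Use the vis-viva equation v² = GM(2/r − 1/a) with a = (rₚ + rₐ)/2 = (8.083e+07 + 2.117e+08)/2 = 1.46265e+08 m.
vₚ = √(GM · (2/rₚ − 1/a)) = √(1.802e+21 · (2/8.083e+07 − 1/1.46265e+08)) m/s ≈ 5.68e+06 m/s = 5680 km/s.
vₐ = √(GM · (2/rₐ − 1/a)) = √(1.802e+21 · (2/2.117e+08 − 1/1.46265e+08)) m/s ≈ 2.169e+06 m/s = 2169 km/s.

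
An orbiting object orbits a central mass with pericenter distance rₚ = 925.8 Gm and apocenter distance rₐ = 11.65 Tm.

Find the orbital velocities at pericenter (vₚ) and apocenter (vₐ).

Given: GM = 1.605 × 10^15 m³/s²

Convert to SI: rₚ = 925.8 Gm = 9.258e+11 m; rₐ = 11.65 Tm = 1.165e+13 m.
Use the vis-viva equation v² = GM(2/r − 1/a) with a = (rₚ + rₐ)/2 = (9.258e+11 + 1.165e+13)/2 = 6.2879e+12 m.
vₚ = √(GM · (2/rₚ − 1/a)) = √(1.605e+15 · (2/9.258e+11 − 1/6.2879e+12)) m/s ≈ 56.67 m/s = 56.67 m/s.
vₐ = √(GM · (2/rₐ − 1/a)) = √(1.605e+15 · (2/1.165e+13 − 1/6.2879e+12)) m/s ≈ 4.504 m/s = 4.504 m/s.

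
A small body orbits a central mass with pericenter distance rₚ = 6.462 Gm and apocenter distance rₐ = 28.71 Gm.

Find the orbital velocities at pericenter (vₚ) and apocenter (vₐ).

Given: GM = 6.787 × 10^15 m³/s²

Convert to SI: rₚ = 6.462 Gm = 6.462e+09 m; rₐ = 28.71 Gm = 2.871e+10 m.
Use the vis-viva equation v² = GM(2/r − 1/a) with a = (rₚ + rₐ)/2 = (6.462e+09 + 2.871e+10)/2 = 1.7586e+10 m.
vₚ = √(GM · (2/rₚ − 1/a)) = √(6.787e+15 · (2/6.462e+09 − 1/1.7586e+10)) m/s ≈ 1309 m/s = 1.309 km/s.
vₐ = √(GM · (2/rₐ − 1/a)) = √(6.787e+15 · (2/2.871e+10 − 1/1.7586e+10)) m/s ≈ 294.7 m/s = 294.7 m/s.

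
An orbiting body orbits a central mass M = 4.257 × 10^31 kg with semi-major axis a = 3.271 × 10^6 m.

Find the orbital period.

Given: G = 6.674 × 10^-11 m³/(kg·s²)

GM = G · M = 6.674e-11 · 4.257e+31 = 2.84112e+21 m³/s².
Kepler's third law: T = 2π √(a³ / GM).
Substituting a = 3.271e+06 m and GM = 2.84112e+21 m³/s²:
T = 2π √((3.271e+06)³ / 2.84112e+21) s
T ≈ 0.6974 s = 0.6974 seconds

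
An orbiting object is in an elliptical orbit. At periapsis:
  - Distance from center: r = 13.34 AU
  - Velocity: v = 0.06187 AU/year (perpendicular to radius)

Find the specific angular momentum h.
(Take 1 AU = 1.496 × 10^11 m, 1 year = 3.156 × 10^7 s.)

Convert to SI: r = 13.34 AU = 1.99566e+12 m; v = 0.06187 AU/year = 293.275 m/s.
With v perpendicular to r, h = r · v.
h = 1.99566e+12 · 293.275 m²/s ≈ 5.853e+14 m²/s.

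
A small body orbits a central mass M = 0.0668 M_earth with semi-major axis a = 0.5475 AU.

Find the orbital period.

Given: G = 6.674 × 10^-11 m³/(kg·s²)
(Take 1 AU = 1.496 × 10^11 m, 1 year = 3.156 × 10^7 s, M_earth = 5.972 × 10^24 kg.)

Convert to SI: a = 0.5475 AU = 8.1906e+10 m; M = 0.0668 M_earth = 3.9893e+23 kg.
GM = G · M = 6.674e-11 · 3.9893e+23 = 2.66246e+13 m³/s².
Kepler's third law: T = 2π √(a³ / GM).
Substituting a = 8.1906e+10 m and GM = 2.66246e+13 m³/s²:
T = 2π √((8.1906e+10)³ / 2.66246e+13) s
T ≈ 2.854e+10 s = 904.4 years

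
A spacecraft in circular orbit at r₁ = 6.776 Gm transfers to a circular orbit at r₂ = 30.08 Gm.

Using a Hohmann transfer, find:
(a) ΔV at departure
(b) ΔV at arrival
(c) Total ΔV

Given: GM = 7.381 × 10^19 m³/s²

Convert to SI: r₁ = 6.776 Gm = 6.776e+09 m; r₂ = 30.08 Gm = 3.008e+10 m.
Transfer semi-major axis: a_t = (r₁ + r₂)/2 = (6.776e+09 + 3.008e+10)/2 = 1.8428e+10 m.
Circular speeds: v₁ = √(GM/r₁) = 104369 m/s, v₂ = √(GM/r₂) = 49535.7 m/s.
Transfer speeds (vis-viva v² = GM(2/r − 1/a_t)): v₁ᵗ = 133343 m/s, v₂ᵗ = 30037.7 m/s.
(a) ΔV₁ = |v₁ᵗ − v₁| ≈ 2.897e+04 m/s = 28.97 km/s.
(b) ΔV₂ = |v₂ − v₂ᵗ| ≈ 1.95e+04 m/s = 19.5 km/s.
(c) ΔV_total = ΔV₁ + ΔV₂ ≈ 4.847e+04 m/s = 48.47 km/s.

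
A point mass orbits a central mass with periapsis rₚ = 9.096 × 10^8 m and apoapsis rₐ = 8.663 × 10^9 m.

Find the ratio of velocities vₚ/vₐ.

Conservation of angular momentum gives rₚvₚ = rₐvₐ, so vₚ/vₐ = rₐ/rₚ.
vₚ/vₐ = 8.663e+09 / 9.096e+08 ≈ 9.524.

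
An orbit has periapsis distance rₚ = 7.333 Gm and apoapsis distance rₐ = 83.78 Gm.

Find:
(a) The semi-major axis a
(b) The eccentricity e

Convert to SI: rₚ = 7.333 Gm = 7.333e+09 m; rₐ = 83.78 Gm = 8.378e+10 m.
(a) a = (rₚ + rₐ) / 2 = (7.333e+09 + 8.378e+10) / 2 ≈ 4.556e+10 m = 45.56 Gm.
(b) e = (rₐ − rₚ) / (rₐ + rₚ) = (8.378e+10 − 7.333e+09) / (8.378e+10 + 7.333e+09) ≈ 0.839.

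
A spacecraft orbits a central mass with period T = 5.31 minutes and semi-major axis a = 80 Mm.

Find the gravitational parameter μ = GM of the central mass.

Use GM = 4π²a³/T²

Convert to SI: T = 5.31 minutes = 318.6 s; a = 80 Mm = 8e+07 m.
GM = 4π² · a³ / T².
GM = 4π² · (8e+07)³ / (318.6)² m³/s² ≈ 1.991e+20 m³/s² = 1.991 × 10^20 m³/s².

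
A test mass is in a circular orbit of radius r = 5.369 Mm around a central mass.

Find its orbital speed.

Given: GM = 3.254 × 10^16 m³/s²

Convert to SI: r = 5.369 Mm = 5.369e+06 m.
For a circular orbit, gravity supplies the centripetal force, so v = √(GM / r).
v = √(3.254e+16 / 5.369e+06) m/s ≈ 7.785e+04 m/s = 77.85 km/s.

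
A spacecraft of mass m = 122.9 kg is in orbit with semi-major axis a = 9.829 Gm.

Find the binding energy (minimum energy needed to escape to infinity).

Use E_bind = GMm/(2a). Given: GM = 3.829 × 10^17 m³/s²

Convert to SI: a = 9.829 Gm = 9.829e+09 m.
Total orbital energy is E = −GMm/(2a); binding energy is E_bind = −E = GMm/(2a).
E_bind = 3.829e+17 · 122.9 / (2 · 9.829e+09) J ≈ 2.394e+09 J = 2.394 GJ.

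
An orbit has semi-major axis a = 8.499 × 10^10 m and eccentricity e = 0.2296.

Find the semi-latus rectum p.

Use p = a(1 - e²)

p = a (1 − e²).
p = 8.499e+10 · (1 − (0.2296)²) = 8.499e+10 · 0.947284 ≈ 8.051e+10 m = 8.051 × 10^10 m.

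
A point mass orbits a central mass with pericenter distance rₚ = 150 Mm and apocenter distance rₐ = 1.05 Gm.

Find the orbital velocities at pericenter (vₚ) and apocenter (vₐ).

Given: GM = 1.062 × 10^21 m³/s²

Convert to SI: rₚ = 150 Mm = 1.5e+08 m; rₐ = 1.05 Gm = 1.05e+09 m.
Use the vis-viva equation v² = GM(2/r − 1/a) with a = (rₚ + rₐ)/2 = (1.5e+08 + 1.05e+09)/2 = 6e+08 m.
vₚ = √(GM · (2/rₚ − 1/a)) = √(1.062e+21 · (2/1.5e+08 − 1/6e+08)) m/s ≈ 3.52e+06 m/s = 3520 km/s.
vₐ = √(GM · (2/rₐ − 1/a)) = √(1.062e+21 · (2/1.05e+09 − 1/6e+08)) m/s ≈ 5.028e+05 m/s = 502.8 km/s.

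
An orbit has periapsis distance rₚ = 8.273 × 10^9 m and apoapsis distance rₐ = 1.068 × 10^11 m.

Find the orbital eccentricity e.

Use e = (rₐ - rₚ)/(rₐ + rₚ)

e = (rₐ − rₚ) / (rₐ + rₚ).
e = (1.068e+11 − 8.273e+09) / (1.068e+11 + 8.273e+09) = 9.8527e+10 / 1.15073e+11 ≈ 0.8562.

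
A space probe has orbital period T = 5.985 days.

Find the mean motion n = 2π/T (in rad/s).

Convert to SI: T = 5.985 days = 517104 s.
n = 2π / T.
n = 2π / 517104 s ≈ 1.215e-05 rad/s.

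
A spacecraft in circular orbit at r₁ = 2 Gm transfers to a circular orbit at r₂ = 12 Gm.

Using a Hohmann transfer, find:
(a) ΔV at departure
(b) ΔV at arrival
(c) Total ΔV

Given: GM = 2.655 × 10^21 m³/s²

Convert to SI: r₁ = 2 Gm = 2e+09 m; r₂ = 12 Gm = 1.2e+10 m.
Transfer semi-major axis: a_t = (r₁ + r₂)/2 = (2e+09 + 1.2e+10)/2 = 7e+09 m.
Circular speeds: v₁ = √(GM/r₁) = 1.15217e+06 m/s, v₂ = √(GM/r₂) = 470372 m/s.
Transfer speeds (vis-viva v² = GM(2/r − 1/a_t)): v₁ᵗ = 1.50855e+06 m/s, v₂ᵗ = 251425 m/s.
(a) ΔV₁ = |v₁ᵗ − v₁| ≈ 3.564e+05 m/s = 356.4 km/s.
(b) ΔV₂ = |v₂ − v₂ᵗ| ≈ 2.189e+05 m/s = 218.9 km/s.
(c) ΔV_total = ΔV₁ + ΔV₂ ≈ 5.753e+05 m/s = 575.3 km/s.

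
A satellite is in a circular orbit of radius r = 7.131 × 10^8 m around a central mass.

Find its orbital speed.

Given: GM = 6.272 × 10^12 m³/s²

For a circular orbit, gravity supplies the centripetal force, so v = √(GM / r).
v = √(6.272e+12 / 7.131e+08) m/s ≈ 93.78 m/s = 93.78 m/s.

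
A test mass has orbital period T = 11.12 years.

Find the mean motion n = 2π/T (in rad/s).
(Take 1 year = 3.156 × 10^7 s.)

Convert to SI: T = 11.12 years = 3.50947e+08 s.
n = 2π / T.
n = 2π / 3.50947e+08 s ≈ 1.79e-08 rad/s.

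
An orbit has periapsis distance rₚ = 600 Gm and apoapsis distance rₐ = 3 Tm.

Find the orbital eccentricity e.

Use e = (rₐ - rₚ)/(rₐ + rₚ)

Convert to SI: rₚ = 600 Gm = 6e+11 m; rₐ = 3 Tm = 3e+12 m.
e = (rₐ − rₚ) / (rₐ + rₚ).
e = (3e+12 − 6e+11) / (3e+12 + 6e+11) = 2.4e+12 / 3.6e+12 ≈ 0.6667.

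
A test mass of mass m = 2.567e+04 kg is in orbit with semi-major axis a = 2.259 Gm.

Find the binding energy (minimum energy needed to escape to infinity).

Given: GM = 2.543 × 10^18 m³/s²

Convert to SI: a = 2.259 Gm = 2.259e+09 m.
Total orbital energy is E = −GMm/(2a); binding energy is E_bind = −E = GMm/(2a).
E_bind = 2.543e+18 · 2.567e+04 / (2 · 2.259e+09) J ≈ 1.445e+13 J = 14.45 TJ.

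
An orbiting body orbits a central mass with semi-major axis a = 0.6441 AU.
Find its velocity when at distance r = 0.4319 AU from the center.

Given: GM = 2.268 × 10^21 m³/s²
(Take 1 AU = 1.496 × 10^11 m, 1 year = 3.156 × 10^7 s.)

Convert to SI: a = 0.6441 AU = 9.63574e+10 m; r = 0.4319 AU = 6.46122e+10 m.
Vis-viva: v = √(GM · (2/r − 1/a)).
2/r − 1/a = 2/6.46122e+10 − 1/9.63574e+10 = 2.05759e-11 m⁻¹.
v = √(2.268e+21 · 2.05759e-11) m/s ≈ 2.16e+05 m/s = 45.57 AU/year.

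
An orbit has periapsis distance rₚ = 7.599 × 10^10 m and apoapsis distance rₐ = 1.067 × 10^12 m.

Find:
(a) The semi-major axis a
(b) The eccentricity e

(a) a = (rₚ + rₐ) / 2 = (7.599e+10 + 1.067e+12) / 2 ≈ 5.715e+11 m = 5.715 × 10^11 m.
(b) e = (rₐ − rₚ) / (rₐ + rₚ) = (1.067e+12 − 7.599e+10) / (1.067e+12 + 7.599e+10) ≈ 0.867.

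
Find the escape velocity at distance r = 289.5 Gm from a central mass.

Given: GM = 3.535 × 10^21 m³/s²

Convert to SI: r = 289.5 Gm = 2.895e+11 m.
Escape velocity comes from setting total energy to zero: ½v² − GM/r = 0 ⇒ v_esc = √(2GM / r).
v_esc = √(2 · 3.535e+21 / 2.895e+11) m/s ≈ 1.563e+05 m/s = 156.3 km/s.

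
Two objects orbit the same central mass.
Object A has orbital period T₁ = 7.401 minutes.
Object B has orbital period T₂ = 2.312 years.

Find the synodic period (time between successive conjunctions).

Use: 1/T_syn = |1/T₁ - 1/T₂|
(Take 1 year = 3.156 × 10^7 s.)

Convert to SI: T₁ = 7.401 minutes = 444.06 s; T₂ = 2.312 years = 7.29667e+07 s.
T_syn = |T₁ · T₂ / (T₁ − T₂)|.
T_syn = |444.06 · 7.29667e+07 / (444.06 − 7.29667e+07)| s ≈ 444.1 s = 7.401 minutes.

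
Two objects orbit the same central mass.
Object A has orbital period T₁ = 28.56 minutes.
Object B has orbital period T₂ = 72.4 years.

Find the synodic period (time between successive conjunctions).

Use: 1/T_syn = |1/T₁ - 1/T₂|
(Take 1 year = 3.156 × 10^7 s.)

Convert to SI: T₁ = 28.56 minutes = 1713.6 s; T₂ = 72.4 years = 2.28494e+09 s.
T_syn = |T₁ · T₂ / (T₁ − T₂)|.
T_syn = |1713.6 · 2.28494e+09 / (1713.6 − 2.28494e+09)| s ≈ 1714 s = 28.56 minutes.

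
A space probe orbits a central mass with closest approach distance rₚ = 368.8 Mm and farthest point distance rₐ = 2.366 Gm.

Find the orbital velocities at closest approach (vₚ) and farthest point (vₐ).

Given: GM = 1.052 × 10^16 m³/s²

Convert to SI: rₚ = 368.8 Mm = 3.688e+08 m; rₐ = 2.366 Gm = 2.366e+09 m.
Use the vis-viva equation v² = GM(2/r − 1/a) with a = (rₚ + rₐ)/2 = (3.688e+08 + 2.366e+09)/2 = 1.3674e+09 m.
vₚ = √(GM · (2/rₚ − 1/a)) = √(1.052e+16 · (2/3.688e+08 − 1/1.3674e+09)) m/s ≈ 7025 m/s = 7.025 km/s.
vₐ = √(GM · (2/rₐ − 1/a)) = √(1.052e+16 · (2/2.366e+09 − 1/1.3674e+09)) m/s ≈ 1095 m/s = 1.095 km/s.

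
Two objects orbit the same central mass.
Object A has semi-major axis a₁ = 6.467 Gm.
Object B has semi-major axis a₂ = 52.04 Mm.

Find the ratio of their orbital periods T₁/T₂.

Convert to SI: a₁ = 6.467 Gm = 6.467e+09 m; a₂ = 52.04 Mm = 5.204e+07 m.
From Kepler's third law, (T₁/T₂)² = (a₁/a₂)³, so T₁/T₂ = (a₁/a₂)^(3/2).
a₁/a₂ = 6.467e+09 / 5.204e+07 = 124.27.
T₁/T₂ = (124.27)^(3/2) ≈ 1385.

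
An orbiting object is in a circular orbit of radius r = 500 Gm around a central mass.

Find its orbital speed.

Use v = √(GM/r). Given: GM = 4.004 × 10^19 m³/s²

Convert to SI: r = 500 Gm = 5e+11 m.
For a circular orbit, gravity supplies the centripetal force, so v = √(GM / r).
v = √(4.004e+19 / 5e+11) m/s ≈ 8949 m/s = 8.949 km/s.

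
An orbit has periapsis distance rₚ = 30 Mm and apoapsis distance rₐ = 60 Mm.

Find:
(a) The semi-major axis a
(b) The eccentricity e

Convert to SI: rₚ = 30 Mm = 3e+07 m; rₐ = 60 Mm = 6e+07 m.
(a) a = (rₚ + rₐ) / 2 = (3e+07 + 6e+07) / 2 ≈ 4.5e+07 m = 45 Mm.
(b) e = (rₐ − rₚ) / (rₐ + rₚ) = (6e+07 − 3e+07) / (6e+07 + 3e+07) ≈ 0.3333.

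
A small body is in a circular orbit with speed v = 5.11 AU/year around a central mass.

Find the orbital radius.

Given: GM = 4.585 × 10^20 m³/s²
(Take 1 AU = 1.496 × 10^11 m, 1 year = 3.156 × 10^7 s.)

Convert to SI: v = 5.11 AU/year = 24222.3 m/s.
For a circular orbit, v² = GM / r, so r = GM / v².
r = 4.585e+20 / (24222.3)² m ≈ 7.815e+11 m = 5.224 AU.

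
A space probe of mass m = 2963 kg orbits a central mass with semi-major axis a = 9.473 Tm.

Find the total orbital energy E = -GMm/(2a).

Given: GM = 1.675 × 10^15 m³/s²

Convert to SI: a = 9.473 Tm = 9.473e+12 m.
E = −GMm / (2a).
E = −1.675e+15 · 2963 / (2 · 9.473e+12) J ≈ -2.62e+05 J = -262 kJ.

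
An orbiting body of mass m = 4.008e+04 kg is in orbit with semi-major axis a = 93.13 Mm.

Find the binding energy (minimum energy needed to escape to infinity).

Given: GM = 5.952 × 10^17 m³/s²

Convert to SI: a = 93.13 Mm = 9.313e+07 m.
Total orbital energy is E = −GMm/(2a); binding energy is E_bind = −E = GMm/(2a).
E_bind = 5.952e+17 · 4.008e+04 / (2 · 9.313e+07) J ≈ 1.281e+14 J = 128.1 TJ.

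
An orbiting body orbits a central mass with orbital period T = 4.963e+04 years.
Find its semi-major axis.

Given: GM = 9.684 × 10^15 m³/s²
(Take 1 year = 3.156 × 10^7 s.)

Convert to SI: T = 4.963e+04 years = 1.56632e+12 s.
Invert Kepler's third law: a = (GM · T² / (4π²))^(1/3).
Substituting T = 1.56632e+12 s and GM = 9.684e+15 m³/s²:
a = (9.684e+15 · (1.56632e+12)² / (4π²))^(1/3) m
a ≈ 8.443e+12 m = 8.443 Tm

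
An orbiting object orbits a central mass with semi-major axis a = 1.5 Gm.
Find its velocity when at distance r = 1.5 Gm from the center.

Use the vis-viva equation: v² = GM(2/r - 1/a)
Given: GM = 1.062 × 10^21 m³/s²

Convert to SI: a = 1.5 Gm = 1.5e+09 m; r = 1.5 Gm = 1.5e+09 m.
Vis-viva: v = √(GM · (2/r − 1/a)).
2/r − 1/a = 2/1.5e+09 − 1/1.5e+09 = 6.66667e-10 m⁻¹.
v = √(1.062e+21 · 6.66667e-10) m/s ≈ 8.414e+05 m/s = 841.4 km/s.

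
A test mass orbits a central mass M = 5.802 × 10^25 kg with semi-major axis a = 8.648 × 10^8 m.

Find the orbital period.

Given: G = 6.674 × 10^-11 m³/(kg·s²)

GM = G · M = 6.674e-11 · 5.802e+25 = 3.87225e+15 m³/s².
Kepler's third law: T = 2π √(a³ / GM).
Substituting a = 8.648e+08 m and GM = 3.87225e+15 m³/s²:
T = 2π √((8.648e+08)³ / 3.87225e+15) s
T ≈ 2.568e+06 s = 29.72 days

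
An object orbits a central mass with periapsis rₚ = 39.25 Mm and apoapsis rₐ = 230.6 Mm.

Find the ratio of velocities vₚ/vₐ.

Convert to SI: rₚ = 39.25 Mm = 3.925e+07 m; rₐ = 230.6 Mm = 2.306e+08 m.
Conservation of angular momentum gives rₚvₚ = rₐvₐ, so vₚ/vₐ = rₐ/rₚ.
vₚ/vₐ = 2.306e+08 / 3.925e+07 ≈ 5.875.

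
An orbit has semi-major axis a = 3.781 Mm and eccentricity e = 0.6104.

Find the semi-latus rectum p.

Convert to SI: a = 3.781 Mm = 3.781e+06 m.
p = a (1 − e²).
p = 3.781e+06 · (1 − (0.6104)²) = 3.781e+06 · 0.627412 ≈ 2.372e+06 m = 2.372 Mm.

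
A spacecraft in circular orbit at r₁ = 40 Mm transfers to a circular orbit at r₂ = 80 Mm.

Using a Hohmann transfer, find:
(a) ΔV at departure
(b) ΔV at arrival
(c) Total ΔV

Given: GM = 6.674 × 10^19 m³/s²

Convert to SI: r₁ = 40 Mm = 4e+07 m; r₂ = 80 Mm = 8e+07 m.
Transfer semi-major axis: a_t = (r₁ + r₂)/2 = (4e+07 + 8e+07)/2 = 6e+07 m.
Circular speeds: v₁ = √(GM/r₁) = 1.2917e+06 m/s, v₂ = √(GM/r₂) = 913373 m/s.
Transfer speeds (vis-viva v² = GM(2/r − 1/a_t)): v₁ᵗ = 1.49153e+06 m/s, v₂ᵗ = 745766 m/s.
(a) ΔV₁ = |v₁ᵗ − v₁| ≈ 1.998e+05 m/s = 199.8 km/s.
(b) ΔV₂ = |v₂ − v₂ᵗ| ≈ 1.676e+05 m/s = 167.6 km/s.
(c) ΔV_total = ΔV₁ + ΔV₂ ≈ 3.674e+05 m/s = 367.4 km/s.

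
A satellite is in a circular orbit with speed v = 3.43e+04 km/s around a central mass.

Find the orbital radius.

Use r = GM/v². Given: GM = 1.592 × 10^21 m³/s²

Convert to SI: v = 3.43e+04 km/s = 3.43e+07 m/s.
For a circular orbit, v² = GM / r, so r = GM / v².
r = 1.592e+21 / (3.43e+07)² m ≈ 1.353e+06 m = 1.353 Mm.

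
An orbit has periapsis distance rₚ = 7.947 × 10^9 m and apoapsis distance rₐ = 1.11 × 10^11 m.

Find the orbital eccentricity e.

e = (rₐ − rₚ) / (rₐ + rₚ).
e = (1.11e+11 − 7.947e+09) / (1.11e+11 + 7.947e+09) = 1.03053e+11 / 1.18947e+11 ≈ 0.8664.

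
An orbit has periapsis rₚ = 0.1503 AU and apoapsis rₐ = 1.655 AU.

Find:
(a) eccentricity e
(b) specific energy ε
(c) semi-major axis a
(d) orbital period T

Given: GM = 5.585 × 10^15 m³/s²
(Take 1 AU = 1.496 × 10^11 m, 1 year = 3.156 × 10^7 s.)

Convert to SI: rₚ = 0.1503 AU = 2.24849e+10 m; rₐ = 1.655 AU = 2.47588e+11 m.
(a) e = (rₐ − rₚ)/(rₐ + rₚ) = (2.47588e+11 − 2.24849e+10)/(2.47588e+11 + 2.24849e+10) ≈ 0.8335
(b) With a = (rₚ + rₐ)/2 = 1.35036e+11 m, ε = −GM/(2a) = −5.585e+15/(2 · 1.35036e+11) J/kg ≈ -2.068e+04 J/kg
(c) a = (rₚ + rₐ)/2 = (2.24849e+10 + 2.47588e+11)/2 ≈ 1.35e+11 m
(d) With a = (rₚ + rₐ)/2 = 1.35036e+11 m, T = 2π √(a³/GM) = 2π √((1.35036e+11)³/5.585e+15) s ≈ 4.172e+09 s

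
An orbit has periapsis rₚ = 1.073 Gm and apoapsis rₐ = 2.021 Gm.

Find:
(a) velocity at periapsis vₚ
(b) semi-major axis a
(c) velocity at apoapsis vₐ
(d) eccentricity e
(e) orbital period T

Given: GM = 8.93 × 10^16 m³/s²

Convert to SI: rₚ = 1.073 Gm = 1.073e+09 m; rₐ = 2.021 Gm = 2.021e+09 m.
(a) With a = (rₚ + rₐ)/2 = 1.547e+09 m, vₚ = √(GM (2/rₚ − 1/a)) = √(8.93e+16 · (2/1.073e+09 − 1/1.547e+09)) m/s ≈ 1.043e+04 m/s
(b) a = (rₚ + rₐ)/2 = (1.073e+09 + 2.021e+09)/2 ≈ 1.547e+09 m
(c) With a = (rₚ + rₐ)/2 = 1.547e+09 m, vₐ = √(GM (2/rₐ − 1/a)) = √(8.93e+16 · (2/2.021e+09 − 1/1.547e+09)) m/s ≈ 5536 m/s
(d) e = (rₐ − rₚ)/(rₐ + rₚ) = (2.021e+09 − 1.073e+09)/(2.021e+09 + 1.073e+09) ≈ 0.3064
(e) With a = (rₚ + rₐ)/2 = 1.547e+09 m, T = 2π √(a³/GM) = 2π √((1.547e+09)³/8.93e+16) s ≈ 1.279e+06 s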